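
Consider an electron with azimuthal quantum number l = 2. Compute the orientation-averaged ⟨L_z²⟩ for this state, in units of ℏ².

m_l runs from −2 to 2, i.e. {-2, -1, 0, 1, 2}.
Average of L_z² over 5 states: 10/5 ℏ² = 2 ℏ².

⟨L_z²⟩ = 2 ℏ²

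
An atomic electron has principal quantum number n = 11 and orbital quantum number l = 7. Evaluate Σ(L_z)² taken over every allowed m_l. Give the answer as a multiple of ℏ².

Σ(L_z)² = 280 ℏ²

The allowed m_l values are -7, -6, -5, -4, -3, -2, -1, 0, 1, 2, 3, 4, 5, 6, 7.
Σ m_l² = l(l+1)(2l+1)/3 = 7·8·15/3 = 280.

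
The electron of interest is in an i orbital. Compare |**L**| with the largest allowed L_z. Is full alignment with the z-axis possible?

No: L_z,max = 6ℏ < |L| = √42 ℏ ≈ 6.481ℏ

An i state has l = 6.
|L| = √42 ℏ ≈ 6.4807ℏ, while L_z,max = lℏ = 6ℏ.
Since |L| > L_z,max, the vector can never point exactly along z; the closest it comes is θ_min = arccos(6/√42) ≈ 22.2°.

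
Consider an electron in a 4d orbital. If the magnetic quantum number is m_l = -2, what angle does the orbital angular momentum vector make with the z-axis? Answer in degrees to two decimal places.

θ ≈ 144.74°

4d means n = 4, l = 2.
|L| = √(l(l+1)) ℏ = √6 ℏ.
L_z = m_l ℏ = −2ℏ.
cos θ = L_z/|L| = -2/√6, so θ ≈ 144.74°.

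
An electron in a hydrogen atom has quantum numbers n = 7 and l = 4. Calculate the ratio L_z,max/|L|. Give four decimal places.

|L| = 2√5 ℏ ≈ 4.4721ℏ, while L_z,max = lℏ = 4ℏ.
L_z,max/|L| = 4/√20 = 0.8944.

L_z,max/|L| = 0.8944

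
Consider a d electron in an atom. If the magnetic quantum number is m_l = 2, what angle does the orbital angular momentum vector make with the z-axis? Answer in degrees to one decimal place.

A d state has l = 2.
|L| = ℏ√(l(l+1)) = √6 ℏ.
L_z = m_l ℏ = 2ℏ.
cos θ = L_z/|L| = 2/√6, so θ ≈ 35.3°.

θ ≈ 35.3°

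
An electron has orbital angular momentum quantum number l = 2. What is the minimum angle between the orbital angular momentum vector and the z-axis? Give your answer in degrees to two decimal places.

θ_min ≈ 35.26°

|L|² = l(l+1)ℏ² = 6ℏ², so |L| = √6 ℏ.
The smallest angle corresponds to the largest L_z, i.e. m_l = l = 2, giving L_z = 2ℏ.
cos θ_min = 2/√6, so θ_min ≈ 35.26°.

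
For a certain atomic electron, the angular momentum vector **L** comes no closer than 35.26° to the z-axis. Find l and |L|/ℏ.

l = 2, |L| = √6 ℏ ≈ 2.449ℏ

cos²θ_min = l/(l+1) = 0.6667.
Thus l = 0.6667/(1 − 0.6667) ≈ 2.
Then |L| = ℏ√(2·3) = √6 ℏ.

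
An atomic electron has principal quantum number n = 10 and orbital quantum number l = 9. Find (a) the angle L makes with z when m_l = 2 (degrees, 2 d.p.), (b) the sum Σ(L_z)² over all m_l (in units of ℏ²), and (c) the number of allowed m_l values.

θ(m_l=2) ≈ 77.83°; Σ(L_z)² = 570 ℏ²; 19 values

For m_l = 2: cos θ = 2/√90, θ ≈ 77.83°.
Σ m_l² = 570, so Σ(L_z)² = 570 ℏ².
There are 2l+1 = 19 values of m_l.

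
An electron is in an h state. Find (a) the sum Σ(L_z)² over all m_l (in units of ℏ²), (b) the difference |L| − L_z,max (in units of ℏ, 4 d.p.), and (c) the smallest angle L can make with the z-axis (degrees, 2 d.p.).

Σ(L_z)² = 110 ℏ²; |L|−L_z,max ≈ 0.4772ℏ; θ_min ≈ 24.09°

An h state has l = 5.
Σ m_l² = 110, so Σ(L_z)² = 110 ℏ².
|L| − L_z,max = (√30 − 5)ℏ ≈ 0.4772ℏ.
cos θ_min = 5/√30, so θ_min ≈ 24.09°.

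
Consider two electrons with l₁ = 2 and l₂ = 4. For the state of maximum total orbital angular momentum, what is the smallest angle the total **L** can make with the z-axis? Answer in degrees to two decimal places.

Angular momentum addition gives L = |l₁ − l₂|, …, l₁ + l₂.
So L can be 2, 3, 4, 5, 6.
The maximum is L = 6, with |L_tot| = ℏ√(6·7) = √42 ℏ.
The minimum angle with z is arccos(6/√42) ≈ 22.21°.

θ_min ≈ 22.21°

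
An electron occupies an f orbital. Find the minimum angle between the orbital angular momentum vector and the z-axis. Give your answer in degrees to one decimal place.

An f state has l = 3.
|L| = √(l(l+1)) ℏ = 2√3 ℏ.
The smallest angle corresponds to the largest L_z, i.e. m_l = l = 3, giving L_z = 3ℏ.
cos θ_min = 3/√12, so θ_min ≈ 30.0°.

θ_min ≈ 30.0°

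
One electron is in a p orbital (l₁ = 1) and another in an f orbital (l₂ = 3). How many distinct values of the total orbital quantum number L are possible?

Angular momentum addition gives L = |l₁ − l₂|, …, l₁ + l₂.
Allowed values: L = 2, 3, 4.
That is 3 values.

3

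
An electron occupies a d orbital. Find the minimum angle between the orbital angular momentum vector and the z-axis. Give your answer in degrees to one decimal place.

θ_min ≈ 35.3°

For a d orbital, l = 2.
|L|² = l(l+1)ℏ² = 6ℏ², so |L| = √6 ℏ.
The smallest angle corresponds to the largest L_z, i.e. m_l = l = 2, giving L_z = 2ℏ.
cos θ_min = 2/√6, so θ_min ≈ 35.3°.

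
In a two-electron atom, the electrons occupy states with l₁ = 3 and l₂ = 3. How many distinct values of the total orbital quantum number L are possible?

7

By the triangle rule, |l₁ − l₂| ≤ L ≤ l₁ + l₂.
So L can be 0, 1, 2, 3, 4, 5, 6.
That is 7 values.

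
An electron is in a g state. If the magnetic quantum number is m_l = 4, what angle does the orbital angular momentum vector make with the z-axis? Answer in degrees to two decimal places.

θ ≈ 26.57°

The letter g corresponds to l = 4.
|L| = √(l(l+1)) ℏ = 2√5 ℏ.
L_z = m_l ℏ = 4ℏ.
cos θ = L_z/|L| = 4/√20, so θ ≈ 26.57°.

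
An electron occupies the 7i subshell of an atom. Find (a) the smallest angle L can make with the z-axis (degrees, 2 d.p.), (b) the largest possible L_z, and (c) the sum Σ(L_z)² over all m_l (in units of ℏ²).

The 7i subshell has l = 6.
cos θ_min = 6/√42, so θ_min ≈ 22.21°.
L_z,max = lℏ = 6ℏ.
Σ m_l² = 182, so Σ(L_z)² = 182 ℏ².

θ_min ≈ 22.21°; L_z,max = 6ℏ; Σ(L_z)² = 182 ℏ²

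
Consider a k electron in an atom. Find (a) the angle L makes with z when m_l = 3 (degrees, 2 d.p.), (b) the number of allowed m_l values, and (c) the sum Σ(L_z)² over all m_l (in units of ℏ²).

θ(m_l=3) ≈ 66.37°; 15 values; Σ(L_z)² = 280 ℏ²

For a k orbital, l = 7.
For m_l = 3: cos θ = 3/√56, θ ≈ 66.37°.
There are 2l+1 = 15 values of m_l.
Σ m_l² = 280, so Σ(L_z)² = 280 ℏ².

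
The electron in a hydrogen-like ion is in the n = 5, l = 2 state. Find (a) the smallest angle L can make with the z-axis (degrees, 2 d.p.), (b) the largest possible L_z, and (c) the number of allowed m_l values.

cos θ_min = 2/√6, so θ_min ≈ 35.26°.
L_z,max = lℏ = 2ℏ.
There are 2l+1 = 5 values of m_l.

θ_min ≈ 35.26°; L_z,max = 2ℏ; 5 values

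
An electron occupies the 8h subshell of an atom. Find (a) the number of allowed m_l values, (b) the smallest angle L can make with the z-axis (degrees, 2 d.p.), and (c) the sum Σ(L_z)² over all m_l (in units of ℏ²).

For 8h, l = 5.
There are 2l+1 = 11 values of m_l.
cos θ_min = 5/√30, so θ_min ≈ 24.09°.
Σ m_l² = 110, so Σ(L_z)² = 110 ℏ².

11 values; θ_min ≈ 24.09°; Σ(L_z)² = 110 ℏ²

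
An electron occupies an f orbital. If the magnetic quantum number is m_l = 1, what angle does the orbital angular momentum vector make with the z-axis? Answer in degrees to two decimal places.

The letter f corresponds to l = 3.
|L| = √(l(l+1)) ℏ = 2√3 ℏ.
L_z = m_l ℏ = 1ℏ.
cos θ = L_z/|L| = 1/√12, so θ ≈ 73.22°.

θ ≈ 73.22°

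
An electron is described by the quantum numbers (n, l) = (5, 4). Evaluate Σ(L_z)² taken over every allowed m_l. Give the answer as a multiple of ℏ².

Σ(L_z)² = 60 ℏ²

The allowed m_l values are -4, -3, -2, -1, 0, 1, 2, 3, 4.
Σ m_l² = 2·(1 + 4 + 9 + 16) = 60.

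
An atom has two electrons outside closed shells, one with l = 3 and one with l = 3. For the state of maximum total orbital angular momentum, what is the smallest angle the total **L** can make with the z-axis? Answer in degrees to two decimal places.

θ_min ≈ 22.21°

L runs from |3 − 3| = 0 to 3 + 3 = 6.
So L can be 0, 1, 2, 3, 4, 5, 6.
The maximum is L = 6, with |L_tot| = ℏ√(6·7) = √42 ℏ.
The minimum angle with z is arccos(6/√42) ≈ 22.21°.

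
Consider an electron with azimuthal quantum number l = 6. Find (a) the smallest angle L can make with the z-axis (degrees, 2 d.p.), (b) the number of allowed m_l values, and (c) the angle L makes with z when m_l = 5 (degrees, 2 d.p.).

cos θ_min = 6/√42, so θ_min ≈ 22.21°.
There are 2l+1 = 13 values of m_l.
For m_l = 5: cos θ = 5/√42, θ ≈ 39.51°.

θ_min ≈ 22.21°; 13 values; θ(m_l=5) ≈ 39.51°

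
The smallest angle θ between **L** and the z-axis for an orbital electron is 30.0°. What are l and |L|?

At minimum angle, m_l = l, so cos θ = l/√(l(l+1)); cos²θ = l/(l+1) = 0.7500.
Thus l = 0.7500/(1 − 0.7500) ≈ 3.
Then |L| = ℏ√(3·4) = 2√3 ℏ.

l = 3, |L| = 2√3 ℏ ≈ 3.464ℏ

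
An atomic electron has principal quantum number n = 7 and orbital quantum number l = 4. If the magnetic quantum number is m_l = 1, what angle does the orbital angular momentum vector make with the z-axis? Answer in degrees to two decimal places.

|L| = ℏ√(l(l+1)) = 2√5 ℏ.
L_z = m_l ℏ = 1ℏ.
cos θ = L_z/|L| = 1/√20, so θ ≈ 77.08°.

θ ≈ 77.08°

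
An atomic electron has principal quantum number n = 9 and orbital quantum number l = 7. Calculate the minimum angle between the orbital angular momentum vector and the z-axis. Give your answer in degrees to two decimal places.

θ_min ≈ 20.70°

|L|² = l(l+1)ℏ² = 56ℏ², so |L| = 2√14 ℏ.
The smallest angle corresponds to the largest L_z, i.e. m_l = l = 7, giving L_z = 7ℏ.
cos θ_min = 7/√56, so θ_min ≈ 20.70°.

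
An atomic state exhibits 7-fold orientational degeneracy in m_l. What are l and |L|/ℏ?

2l + 1 = 7 ⇒ l = 3.
|L| = ℏ√(l(l+1)) = ℏ√(3·4) = 2√3 ℏ.

l = 3, |L| = 2√3 ℏ ≈ 3.464ℏ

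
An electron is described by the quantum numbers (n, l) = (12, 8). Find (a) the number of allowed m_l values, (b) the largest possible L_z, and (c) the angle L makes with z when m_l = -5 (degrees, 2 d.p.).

There are 2l+1 = 17 values of m_l.
L_z,max = lℏ = 8ℏ.
For m_l = -5: cos θ = -5/√72, θ ≈ 126.10°.

17 values; L_z,max = 8ℏ; θ(m_l=-5) ≈ 126.10°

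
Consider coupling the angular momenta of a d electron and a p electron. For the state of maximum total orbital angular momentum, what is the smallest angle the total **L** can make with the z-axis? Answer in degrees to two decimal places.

θ_min ≈ 30.00°

The total orbital quantum number L ranges from |l₁ − l₂| to l₁ + l₂ in integer steps.
So L can be 1, 2, 3.
The maximum is L = 3, with |L_tot| = ℏ√(3·4) = 2√3 ℏ.
The minimum angle with z is arccos(3/√12) ≈ 30.00°.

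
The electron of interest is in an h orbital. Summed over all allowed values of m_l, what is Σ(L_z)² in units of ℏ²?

An h state has l = 5.
The allowed m_l values are -5, -4, -3, -2, -1, 0, 1, 2, 3, 4, 5.
Summing m² from −5 to 5: Σ m_l² = 110.

Σ(L_z)² = 110 ℏ²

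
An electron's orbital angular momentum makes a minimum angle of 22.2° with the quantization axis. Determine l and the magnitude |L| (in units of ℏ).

l = 6, |L| = √42 ℏ ≈ 6.481ℏ

cos²θ_min = l/(l+1) = 0.8572.
Solving: l = 6.
Then |L| = ℏ√(6·7) = √42 ℏ.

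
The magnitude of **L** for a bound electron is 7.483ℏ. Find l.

|L| = ℏ√(l(l+1)), so l(l+1) = 56.
l² + l − 56 = 0 ⇒ l = 7.

l = 7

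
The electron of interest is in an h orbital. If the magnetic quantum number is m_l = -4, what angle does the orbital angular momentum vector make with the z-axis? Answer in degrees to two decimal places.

The letter h corresponds to l = 5.
|L|² = l(l+1)ℏ² = 30ℏ², so |L| = √30 ℏ.
L_z = m_l ℏ = −4ℏ.
cos θ = L_z/|L| = -4/√30, so θ ≈ 136.91°.

θ ≈ 136.91°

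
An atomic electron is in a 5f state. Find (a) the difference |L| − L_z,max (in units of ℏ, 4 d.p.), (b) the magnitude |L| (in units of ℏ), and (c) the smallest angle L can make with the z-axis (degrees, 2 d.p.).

|L|−L_z,max ≈ 0.4641ℏ; |L| = 2√3 ℏ ≈ 3.464ℏ; θ_min ≈ 30.00°

The 5f subshell has l = 3.
|L| − L_z,max = (2√3 − 3)ℏ ≈ 0.4641ℏ.
|L| = ℏ√(3·4) = 2√3 ℏ ≈ 3.464ℏ.
cos θ_min = 3/√12, so θ_min ≈ 30.00°.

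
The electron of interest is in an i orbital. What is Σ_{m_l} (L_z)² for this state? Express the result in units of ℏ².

For an i orbital, l = 6.
m_l ∈ {-6, -5, -4, -3, -2, -1, 0, 1, 2, 3, 4, 5, 6}.
Summing m² from −6 to 6: Σ m_l² = 182.

Σ(L_z)² = 182 ℏ²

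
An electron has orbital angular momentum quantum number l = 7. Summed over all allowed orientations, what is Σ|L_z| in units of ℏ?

The allowed m_l values are -7, -6, -5, -4, -3, -2, -1, 0, 1, 2, 3, 4, 5, 6, 7.
Σ|m_l| = 2(1+2+…+7) = 56.

Σ|L_z| = 56 ℏ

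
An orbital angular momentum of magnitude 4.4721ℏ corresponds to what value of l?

l = 4

Since |L|² = l(l+1)ℏ², l(l+1) = 20.
l² + l − 20 = 0 ⇒ l = 4.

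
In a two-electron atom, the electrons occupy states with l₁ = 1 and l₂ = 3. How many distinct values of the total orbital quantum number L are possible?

3

L runs from |1 − 3| = 2 to 1 + 3 = 4.
Allowed values: L = 2, 3, 4.
That is 3 values.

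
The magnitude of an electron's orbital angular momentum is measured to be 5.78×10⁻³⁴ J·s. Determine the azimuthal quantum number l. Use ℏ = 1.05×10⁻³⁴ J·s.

Dividing by ℏ: |L|/ℏ ≈ 5.505.
(|L|/ℏ)² = l(l+1) ≈ 30.30 ⇒ l = 5.

l = 5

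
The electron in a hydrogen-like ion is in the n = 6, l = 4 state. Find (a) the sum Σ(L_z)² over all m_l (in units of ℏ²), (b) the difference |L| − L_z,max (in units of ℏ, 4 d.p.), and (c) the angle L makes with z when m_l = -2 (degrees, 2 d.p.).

Σ m_l² = 60, so Σ(L_z)² = 60 ℏ².
|L| − L_z,max = (2√5 − 4)ℏ ≈ 0.4721ℏ.
For m_l = -2: cos θ = -2/√20, θ ≈ 116.57°.

Σ(L_z)² = 60 ℏ²; |L|−L_z,max ≈ 0.4721ℏ; θ(m_l=-2) ≈ 116.57°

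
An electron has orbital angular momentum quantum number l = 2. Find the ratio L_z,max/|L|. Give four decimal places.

L_z,max/|L| = 0.8165

|L| = √6 ℏ ≈ 2.4495ℏ, while L_z,max = lℏ = 2ℏ.
L_z,max/|L| = 2/√6 = 0.8165.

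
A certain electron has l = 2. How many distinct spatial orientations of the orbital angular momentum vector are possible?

5

The number of m_l values is 2l + 1 = 2·2 + 1 = 5.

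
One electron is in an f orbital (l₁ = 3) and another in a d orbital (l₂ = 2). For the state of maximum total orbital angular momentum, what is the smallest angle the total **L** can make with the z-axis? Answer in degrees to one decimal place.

Angular momentum addition gives L = |l₁ − l₂|, …, l₁ + l₂.
L ∈ {1, 2, 3, 4, 5}.
The maximum is L = 5, with |L_tot| = ℏ√(5·6) = √30 ℏ.
The minimum angle with z is arccos(5/√30) ≈ 24.1°.

θ_min ≈ 24.1°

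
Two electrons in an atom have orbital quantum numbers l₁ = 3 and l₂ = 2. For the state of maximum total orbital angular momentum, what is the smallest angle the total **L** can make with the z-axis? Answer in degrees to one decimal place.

L runs from |3 − 2| = 1 to 3 + 2 = 5.
L ∈ {1, 2, 3, 4, 5}.
The maximum is L = 5, with |L_tot| = ℏ√(5·6) = √30 ℏ.
The minimum angle with z is arccos(5/√30) ≈ 24.1°.

θ_min ≈ 24.1°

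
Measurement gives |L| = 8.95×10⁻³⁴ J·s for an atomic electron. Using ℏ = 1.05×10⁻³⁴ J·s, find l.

|L|/ℏ = (8.95×10⁻³⁴)/(1.05×10⁻³⁴) ≈ 8.524.
l(l+1) ≈ 8.524² ≈ 72.66, so l = 8.

l = 8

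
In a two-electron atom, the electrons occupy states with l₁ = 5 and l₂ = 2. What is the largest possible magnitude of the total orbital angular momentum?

|L_tot|_max = 2√14 ℏ ≈ 7.483ℏ

By the triangle rule, |l₁ − l₂| ≤ L ≤ l₁ + l₂.
Allowed values: L = 3, 4, 5, 6, 7.
The largest magnitude corresponds to L = 7: |L_tot| = ℏ√(7·8) = 2√14 ℏ.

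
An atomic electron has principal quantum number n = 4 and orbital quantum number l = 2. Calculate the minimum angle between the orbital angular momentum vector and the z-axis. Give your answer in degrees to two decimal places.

θ_min ≈ 35.26°

|L| = ℏ√(l(l+1)) = √6 ℏ.
The smallest angle corresponds to the largest L_z, i.e. m_l = l = 2, giving L_z = 2ℏ.
cos θ_min = 2/√6, so θ_min ≈ 35.26°.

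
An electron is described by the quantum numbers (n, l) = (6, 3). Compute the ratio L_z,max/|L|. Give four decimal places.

|L| = 2√3 ℏ ≈ 3.4641ℏ, while L_z,max = lℏ = 3ℏ.
L_z,max/|L| = 3/√12 = 0.8660.

L_z,max/|L| = 0.8660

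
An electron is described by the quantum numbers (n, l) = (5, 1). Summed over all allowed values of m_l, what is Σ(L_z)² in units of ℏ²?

m_l ∈ {-1, 0, 1}.
Σ m_l² = l(l+1)(2l+1)/3 = 1·2·3/3 = 2.

Σ(L_z)² = 2 ℏ²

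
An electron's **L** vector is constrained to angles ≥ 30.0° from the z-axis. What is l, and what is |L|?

l = 3, |L| = 2√3 ℏ ≈ 3.464ℏ

cos θ_min = l/√(l(l+1)) = √(l/(l+1)), so l/(l+1) = cos²(30.0°) = 0.7500.
l = cos²θ/sin²θ ≈ 3.
Then |L| = ℏ√(3·4) = 2√3 ℏ.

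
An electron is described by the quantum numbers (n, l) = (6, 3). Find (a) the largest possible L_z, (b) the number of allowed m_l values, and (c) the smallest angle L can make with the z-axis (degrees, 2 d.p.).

L_z,max = lℏ = 3ℏ.
There are 2l+1 = 7 values of m_l.
cos θ_min = 3/√12, so θ_min ≈ 30.00°.

L_z,max = 3ℏ; 7 values; θ_min ≈ 30.00°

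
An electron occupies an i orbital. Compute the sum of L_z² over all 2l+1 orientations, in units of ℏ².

For an i orbital, l = 6.
m_l runs from −6 to 6, i.e. {-6, -5, -4, -3, -2, -1, 0, 1, 2, 3, 4, 5, 6}.
Σ m_l² = l(l+1)(2l+1)/3 = 6·7·13/3 = 182.

Σ(L_z)² = 182 ℏ²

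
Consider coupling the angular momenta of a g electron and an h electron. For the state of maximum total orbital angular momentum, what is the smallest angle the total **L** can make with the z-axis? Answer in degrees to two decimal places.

By the triangle rule, |l₁ − l₂| ≤ L ≤ l₁ + l₂.
So L can be 1, 2, 3, 4, 5, 6, 7, 8, 9.
The maximum is L = 9, with |L_tot| = ℏ√(9·10) = 3√10 ℏ.
The minimum angle with z is arccos(9/√90) ≈ 18.43°.

θ_min ≈ 18.43°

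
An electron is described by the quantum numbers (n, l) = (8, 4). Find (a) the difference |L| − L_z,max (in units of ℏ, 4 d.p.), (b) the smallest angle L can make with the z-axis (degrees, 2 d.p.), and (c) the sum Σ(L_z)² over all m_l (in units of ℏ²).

|L| − L_z,max = (2√5 − 4)ℏ ≈ 0.4721ℏ.
cos θ_min = 4/√20, so θ_min ≈ 26.57°.
Σ m_l² = 60, so Σ(L_z)² = 60 ℏ².

|L|−L_z,max ≈ 0.4721ℏ; θ_min ≈ 26.57°; Σ(L_z)² = 60 ℏ²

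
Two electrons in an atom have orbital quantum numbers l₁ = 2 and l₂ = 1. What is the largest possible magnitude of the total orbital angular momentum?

L runs from |2 − 1| = 1 to 2 + 1 = 3.
So L can be 1, 2, 3.
The largest magnitude corresponds to L = 3: |L_tot| = ℏ√(3·4) = 2√3 ℏ.

|L_tot|_max = 2√3 ℏ ≈ 3.464ℏ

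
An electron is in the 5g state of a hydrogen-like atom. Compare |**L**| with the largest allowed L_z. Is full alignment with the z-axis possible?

For 5g, l = 4.
|L| = 2√5 ℏ ≈ 4.4721ℏ, while L_z,max = lℏ = 4ℏ.
Since |L| > L_z,max, the vector can never point exactly along z; the closest it comes is θ_min = arccos(4/√20) ≈ 26.6°.

No: L_z,max = 4ℏ < |L| = 2√5 ℏ ≈ 4.472ℏ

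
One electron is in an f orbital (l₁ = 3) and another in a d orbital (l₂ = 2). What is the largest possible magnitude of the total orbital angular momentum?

|L_tot|_max = √30 ℏ ≈ 5.477ℏ

Angular momentum addition gives L = |l₁ − l₂|, …, l₁ + l₂.
L ∈ {1, 2, 3, 4, 5}.
The largest magnitude corresponds to L = 5: |L_tot| = ℏ√(5·6) = √30 ℏ.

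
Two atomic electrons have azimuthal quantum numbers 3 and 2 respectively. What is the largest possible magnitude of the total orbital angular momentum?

|L_tot|_max = √30 ℏ ≈ 5.477ℏ

Angular momentum addition gives L = |l₁ − l₂|, …, l₁ + l₂.
L ∈ {1, 2, 3, 4, 5}.
The largest magnitude corresponds to L = 5: |L_tot| = ℏ√(5·6) = √30 ℏ.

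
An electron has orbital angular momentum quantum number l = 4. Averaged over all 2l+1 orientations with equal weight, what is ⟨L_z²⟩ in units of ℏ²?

⟨L_z²⟩ = 6.667 ℏ²

The allowed m_l values are -4, -3, -2, -1, 0, 1, 2, 3, 4.
⟨L_z²⟩ = ℏ²·l(l+1)/3 = 6.667ℏ².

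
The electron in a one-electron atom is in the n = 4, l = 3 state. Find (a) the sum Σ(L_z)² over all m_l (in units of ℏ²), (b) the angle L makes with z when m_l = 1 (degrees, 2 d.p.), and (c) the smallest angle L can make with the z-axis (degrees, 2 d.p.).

Σ(L_z)² = 28 ℏ²; θ(m_l=1) ≈ 73.22°; θ_min ≈ 30.00°

Σ m_l² = 28, so Σ(L_z)² = 28 ℏ².
For m_l = 1: cos θ = 1/√12, θ ≈ 73.22°.
cos θ_min = 3/√12, so θ_min ≈ 30.00°.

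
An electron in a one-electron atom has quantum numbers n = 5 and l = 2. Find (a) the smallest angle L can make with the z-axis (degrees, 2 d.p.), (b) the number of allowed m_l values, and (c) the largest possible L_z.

θ_min ≈ 35.26°; 5 values; L_z,max = 2ℏ

cos θ_min = 2/√6, so θ_min ≈ 35.26°.
There are 2l+1 = 5 values of m_l.
L_z,max = lℏ = 2ℏ.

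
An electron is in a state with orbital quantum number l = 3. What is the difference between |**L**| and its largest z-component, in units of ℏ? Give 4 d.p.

|L| = 2√3 ℏ ≈ 3.4641ℏ, while L_z,max = lℏ = 3ℏ.
The difference is (2√3 − 3)ℏ ≈ 0.4641ℏ.

|L| − L_z,max ≈ 0.4641ℏ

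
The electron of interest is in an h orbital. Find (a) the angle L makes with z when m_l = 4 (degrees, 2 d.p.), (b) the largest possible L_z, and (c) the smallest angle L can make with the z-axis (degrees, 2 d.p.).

θ(m_l=4) ≈ 43.09°; L_z,max = 5ℏ; θ_min ≈ 24.09°

An h state has l = 5.
For m_l = 4: cos θ = 4/√30, θ ≈ 43.09°.
L_z,max = lℏ = 5ℏ.
cos θ_min = 5/√30, so θ_min ≈ 24.09°.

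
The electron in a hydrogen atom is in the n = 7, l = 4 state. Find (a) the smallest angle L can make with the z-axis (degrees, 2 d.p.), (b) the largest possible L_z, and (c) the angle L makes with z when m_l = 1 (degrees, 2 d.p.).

θ_min ≈ 26.57°; L_z,max = 4ℏ; θ(m_l=1) ≈ 77.08°

cos θ_min = 4/√20, so θ_min ≈ 26.57°.
L_z,max = lℏ = 4ℏ.
For m_l = 1: cos θ = 1/√20, θ ≈ 77.08°.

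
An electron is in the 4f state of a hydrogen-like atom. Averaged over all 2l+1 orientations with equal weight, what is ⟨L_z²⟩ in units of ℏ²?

The 4f subshell has l = 3.
The allowed m_l values are -3, -2, -1, 0, 1, 2, 3.
⟨L_z²⟩ = ℏ²·l(l+1)/3 = 4ℏ².

⟨L_z²⟩ = 4 ℏ²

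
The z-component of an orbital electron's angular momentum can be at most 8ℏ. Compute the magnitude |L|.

|L| = 6√2 ℏ ≈ 8.485ℏ

The maximum L_z equals lℏ, giving l = 8.
Then |L| = ℏ√(8·9) = 6√2 ℏ.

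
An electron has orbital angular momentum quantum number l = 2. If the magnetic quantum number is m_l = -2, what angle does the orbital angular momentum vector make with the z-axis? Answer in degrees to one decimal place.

θ ≈ 144.7°

|L|² = l(l+1)ℏ² = 6ℏ², so |L| = √6 ℏ.
L_z = m_l ℏ = −2ℏ.
cos θ = L_z/|L| = -2/√6, so θ ≈ 144.7°.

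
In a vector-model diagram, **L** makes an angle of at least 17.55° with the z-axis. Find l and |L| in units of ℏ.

At minimum angle, m_l = l, so cos θ = l/√(l(l+1)); cos²θ = l/(l+1) = 0.9091.
l = cos²θ/sin²θ ≈ 10.
Then |L| = ℏ√(10·11) = √110 ℏ.

l = 10, |L| = √110 ℏ ≈ 10.488ℏ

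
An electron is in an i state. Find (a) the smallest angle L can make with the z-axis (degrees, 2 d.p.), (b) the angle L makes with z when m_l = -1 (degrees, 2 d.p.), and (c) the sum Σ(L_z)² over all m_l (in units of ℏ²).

For an i orbital, l = 6.
cos θ_min = 6/√42, so θ_min ≈ 22.21°.
For m_l = -1: cos θ = -1/√42, θ ≈ 98.88°.
Σ m_l² = 182, so Σ(L_z)² = 182 ℏ².

θ_min ≈ 22.21°; θ(m_l=-1) ≈ 98.88°; Σ(L_z)² = 182 ℏ²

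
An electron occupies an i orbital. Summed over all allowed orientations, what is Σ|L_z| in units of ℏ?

An i state has l = 6.
m_l runs from −6 to 6, i.e. {-6, -5, -4, -3, -2, -1, 0, 1, 2, 3, 4, 5, 6}.
Σ|m_l| = 2(1+2+…+6) = 42.

Σ|L_z| = 42 ℏ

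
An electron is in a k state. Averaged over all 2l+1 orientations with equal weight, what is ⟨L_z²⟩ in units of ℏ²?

A k state has l = 7.
m_l ∈ {-7, -6, -5, -4, -3, -2, -1, 0, 1, 2, 3, 4, 5, 6, 7}.
⟨L_z²⟩ = ℏ²·l(l+1)/3 = 18.67ℏ².

⟨L_z²⟩ = 18.67 ℏ²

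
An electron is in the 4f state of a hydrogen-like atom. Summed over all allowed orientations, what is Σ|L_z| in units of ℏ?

The 4f subshell has l = 3.
m_l ∈ {-3, -2, -1, 0, 1, 2, 3}.
Σ|m_l| = 2·3(3+1)/2 = 12.

Σ|L_z| = 12 ℏ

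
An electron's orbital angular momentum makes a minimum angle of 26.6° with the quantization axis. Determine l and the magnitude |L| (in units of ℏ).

cos²θ_min = l/(l+1) = 0.7995.
l = cos²θ/sin²θ ≈ 4.
Then |L| = ℏ√(4·5) = 2√5 ℏ.

l = 4, |L| = 2√5 ℏ ≈ 4.472ℏ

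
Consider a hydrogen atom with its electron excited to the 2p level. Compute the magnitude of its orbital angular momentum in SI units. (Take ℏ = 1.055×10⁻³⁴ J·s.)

|L| = 1.492×10⁻³⁴ J·s

The 2p level has l = 1.
|L| = ℏ√(l(l+1)) = ℏ√(1·2) = √2 ℏ
Numerically, |L| = 1.414 × (1.055×10⁻³⁴ J·s) = 1.492×10⁻³⁴ J·s.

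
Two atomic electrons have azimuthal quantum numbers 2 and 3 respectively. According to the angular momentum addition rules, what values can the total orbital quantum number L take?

By the triangle rule, |l₁ − l₂| ≤ L ≤ l₁ + l₂.
So L can be 1, 2, 3, 4, 5.

L = 1, 2, 3, 4, 5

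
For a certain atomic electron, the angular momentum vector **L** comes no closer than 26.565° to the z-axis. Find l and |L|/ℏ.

At minimum angle, m_l = l, so cos θ = l/√(l(l+1)); cos²θ = l/(l+1) = 0.8000.
Solving: l = 4.
Then |L| = ℏ√(4·5) = 2√5 ℏ.

l = 4, |L| = 2√5 ℏ ≈ 4.472ℏ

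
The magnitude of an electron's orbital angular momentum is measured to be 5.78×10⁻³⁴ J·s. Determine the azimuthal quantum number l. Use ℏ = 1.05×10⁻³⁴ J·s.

Dividing by ℏ: |L|/ℏ ≈ 5.505.
Set l(l+1) = 30.30; the integer solution is l = 5.

l = 5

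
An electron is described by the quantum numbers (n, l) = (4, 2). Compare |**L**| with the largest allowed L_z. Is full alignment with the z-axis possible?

No: L_z,max = 2ℏ < |L| = √6 ℏ ≈ 2.449ℏ

|L| = √6 ℏ ≈ 2.4495ℏ, while L_z,max = lℏ = 2ℏ.
Since |L| > L_z,max, the vector can never point exactly along z; the closest it comes is θ_min = arccos(2/√6) ≈ 35.3°.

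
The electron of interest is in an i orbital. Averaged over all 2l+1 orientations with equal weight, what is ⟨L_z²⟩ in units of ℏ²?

The letter i corresponds to l = 6.
m_l ∈ {-6, -5, -4, -3, -2, -1, 0, 1, 2, 3, 4, 5, 6}.
⟨L_z²⟩ = ℏ²·(Σ m_l²)/(2l+1) = ℏ²·182/13 = 14ℏ².

⟨L_z²⟩ = 14 ℏ²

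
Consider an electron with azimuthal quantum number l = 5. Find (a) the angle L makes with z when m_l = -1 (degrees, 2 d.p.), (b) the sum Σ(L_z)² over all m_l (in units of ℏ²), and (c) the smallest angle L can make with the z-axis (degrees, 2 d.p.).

For m_l = -1: cos θ = -1/√30, θ ≈ 100.52°.
Σ m_l² = 110, so Σ(L_z)² = 110 ℏ².
cos θ_min = 5/√30, so θ_min ≈ 24.09°.

θ(m_l=-1) ≈ 100.52°; Σ(L_z)² = 110 ℏ²; θ_min ≈ 24.09°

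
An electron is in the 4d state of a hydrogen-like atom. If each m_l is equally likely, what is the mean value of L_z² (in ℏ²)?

⟨L_z²⟩ = 2 ℏ²

4d means n = 4, l = 2.
The allowed m_l values are -2, -1, 0, 1, 2.
Average of L_z² over 5 states: 10/5 ℏ² = 2 ℏ².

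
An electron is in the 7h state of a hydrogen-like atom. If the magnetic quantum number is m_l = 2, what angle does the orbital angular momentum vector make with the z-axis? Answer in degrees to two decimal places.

θ ≈ 68.58°

For 7h, l = 5.
|L| = √(l(l+1)) ℏ = √30 ℏ.
L_z = m_l ℏ = 2ℏ.
cos θ = L_z/|L| = 2/√30, so θ ≈ 68.58°.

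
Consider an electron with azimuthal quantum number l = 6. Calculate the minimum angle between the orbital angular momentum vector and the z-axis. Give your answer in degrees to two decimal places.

θ_min ≈ 22.21°

|L| = ℏ√(l(l+1)) = √42 ℏ.
The smallest angle corresponds to the largest L_z, i.e. m_l = l = 6, giving L_z = 6ℏ.
cos θ_min = 6/√42, so θ_min ≈ 22.21°.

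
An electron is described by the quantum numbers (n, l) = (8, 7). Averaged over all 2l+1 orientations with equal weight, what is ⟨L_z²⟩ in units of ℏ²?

⟨L_z²⟩ = 18.67 ℏ²

m_l runs from −7 to 7, i.e. {-7, -6, -5, -4, -3, -2, -1, 0, 1, 2, 3, 4, 5, 6, 7}.
Average of L_z² over 15 states: 280/15 ℏ² = 18.67 ℏ².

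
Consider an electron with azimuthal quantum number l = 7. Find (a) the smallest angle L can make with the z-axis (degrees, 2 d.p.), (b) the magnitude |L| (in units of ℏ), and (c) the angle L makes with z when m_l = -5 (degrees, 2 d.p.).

θ_min ≈ 20.70°; |L| = 2√14 ℏ ≈ 7.483ℏ; θ(m_l=-5) ≈ 131.92°

cos θ_min = 7/√56, so θ_min ≈ 20.70°.
|L| = ℏ√(7·8) = 2√14 ℏ ≈ 7.483ℏ.
For m_l = -5: cos θ = -5/√56, θ ≈ 131.92°.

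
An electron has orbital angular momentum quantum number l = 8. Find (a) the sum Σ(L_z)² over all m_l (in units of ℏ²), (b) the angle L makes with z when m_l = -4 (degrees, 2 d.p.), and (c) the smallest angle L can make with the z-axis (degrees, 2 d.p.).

Σ m_l² = 408, so Σ(L_z)² = 408 ℏ².
For m_l = -4: cos θ = -4/√72, θ ≈ 118.13°.
cos θ_min = 8/√72, so θ_min ≈ 19.47°.

Σ(L_z)² = 408 ℏ²; θ(m_l=-4) ≈ 118.13°; θ_min ≈ 19.47°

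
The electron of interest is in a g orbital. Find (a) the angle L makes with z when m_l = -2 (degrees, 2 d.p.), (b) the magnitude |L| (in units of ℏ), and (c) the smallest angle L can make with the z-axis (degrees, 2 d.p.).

θ(m_l=-2) ≈ 116.57°; |L| = 2√5 ℏ ≈ 4.472ℏ; θ_min ≈ 26.57°

For a g orbital, l = 4.
For m_l = -2: cos θ = -2/√20, θ ≈ 116.57°.
|L| = ℏ√(4·5) = 2√5 ℏ ≈ 4.472ℏ.
cos θ_min = 4/√20, so θ_min ≈ 26.57°.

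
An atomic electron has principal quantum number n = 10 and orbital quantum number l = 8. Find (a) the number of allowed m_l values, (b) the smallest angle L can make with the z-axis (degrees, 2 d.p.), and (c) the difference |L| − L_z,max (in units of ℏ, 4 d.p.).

17 values; θ_min ≈ 19.47°; |L|−L_z,max ≈ 0.4853ℏ

There are 2l+1 = 17 values of m_l.
cos θ_min = 8/√72, so θ_min ≈ 19.47°.
|L| − L_z,max = (6√2 − 8)ℏ ≈ 0.4853ℏ.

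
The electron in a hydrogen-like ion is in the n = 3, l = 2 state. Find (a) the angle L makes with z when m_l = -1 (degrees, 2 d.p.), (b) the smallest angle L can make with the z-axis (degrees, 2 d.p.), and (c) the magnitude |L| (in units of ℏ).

For m_l = -1: cos θ = -1/√6, θ ≈ 114.09°.
cos θ_min = 2/√6, so θ_min ≈ 35.26°.
|L| = ℏ√(2·3) = √6 ℏ ≈ 2.449ℏ.

θ(m_l=-1) ≈ 114.09°; θ_min ≈ 35.26°; |L| = √6 ℏ ≈ 2.449ℏ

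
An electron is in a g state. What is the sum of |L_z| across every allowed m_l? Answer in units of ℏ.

For a g orbital, l = 4.
m_l runs from −4 to 4, i.e. {-4, -3, -2, -1, 0, 1, 2, 3, 4}.
Σ|m_l| = l(l+1) = 20.

Σ|L_z| = 20 ℏ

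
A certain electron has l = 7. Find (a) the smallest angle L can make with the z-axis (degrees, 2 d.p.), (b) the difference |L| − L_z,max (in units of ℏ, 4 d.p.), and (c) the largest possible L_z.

cos θ_min = 7/√56, so θ_min ≈ 20.70°.
|L| − L_z,max = (2√14 − 7)ℏ ≈ 0.4833ℏ.
L_z,max = lℏ = 7ℏ.

θ_min ≈ 20.70°; |L|−L_z,max ≈ 0.4833ℏ; L_z,max = 7ℏ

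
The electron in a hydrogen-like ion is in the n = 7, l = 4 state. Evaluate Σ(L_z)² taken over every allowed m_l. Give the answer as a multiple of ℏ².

Σ(L_z)² = 60 ℏ²

m_l ∈ {-4, -3, -2, -1, 0, 1, 2, 3, 4}.
Σ m_l² = 2·(1 + 4 + 9 + 16) = 60.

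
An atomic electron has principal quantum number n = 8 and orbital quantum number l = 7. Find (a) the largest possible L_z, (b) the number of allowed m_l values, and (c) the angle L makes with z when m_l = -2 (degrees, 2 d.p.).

L_z,max = lℏ = 7ℏ.
There are 2l+1 = 15 values of m_l.
For m_l = -2: cos θ = -2/√56, θ ≈ 105.50°.

L_z,max = 7ℏ; 15 values; θ(m_l=-2) ≈ 105.50°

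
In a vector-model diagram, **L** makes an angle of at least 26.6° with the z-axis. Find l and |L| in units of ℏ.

cos²θ_min = l/(l+1) = 0.7995.
Solving: l = 4.
Then |L| = ℏ√(4·5) = 2√5 ℏ.

l = 4, |L| = 2√5 ℏ ≈ 4.472ℏ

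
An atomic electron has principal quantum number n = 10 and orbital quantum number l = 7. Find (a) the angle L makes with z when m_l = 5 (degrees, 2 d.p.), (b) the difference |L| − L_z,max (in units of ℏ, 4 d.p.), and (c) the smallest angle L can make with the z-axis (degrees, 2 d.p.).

For m_l = 5: cos θ = 5/√56, θ ≈ 48.08°.
|L| − L_z,max = (2√14 − 7)ℏ ≈ 0.4833ℏ.
cos θ_min = 7/√56, so θ_min ≈ 20.70°.

θ(m_l=5) ≈ 48.08°; |L|−L_z,max ≈ 0.4833ℏ; θ_min ≈ 20.70°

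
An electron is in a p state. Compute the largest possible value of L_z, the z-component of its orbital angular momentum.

A p state has l = 1.
L_z = m_l ℏ with m_l ∈ {−1, …, 1}; the maximum is m_l = 1.

L_z,max = 1ℏ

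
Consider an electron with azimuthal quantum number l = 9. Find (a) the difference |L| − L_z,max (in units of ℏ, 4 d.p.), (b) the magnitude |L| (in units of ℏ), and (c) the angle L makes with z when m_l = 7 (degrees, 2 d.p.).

|L|−L_z,max ≈ 0.4868ℏ; |L| = 3√10 ℏ ≈ 9.487ℏ; θ(m_l=7) ≈ 42.45°

|L| − L_z,max = (3√10 − 9)ℏ ≈ 0.4868ℏ.
|L| = ℏ√(9·10) = 3√10 ℏ ≈ 9.487ℏ.
For m_l = 7: cos θ = 7/√90, θ ≈ 42.45°.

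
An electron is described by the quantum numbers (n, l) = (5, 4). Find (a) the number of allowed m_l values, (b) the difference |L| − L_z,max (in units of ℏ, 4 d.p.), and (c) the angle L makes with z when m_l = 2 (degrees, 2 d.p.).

There are 2l+1 = 9 values of m_l.
|L| − L_z,max = (2√5 − 4)ℏ ≈ 0.4721ℏ.
For m_l = 2: cos θ = 2/√20, θ ≈ 63.43°.

9 values; |L|−L_z,max ≈ 0.4721ℏ; θ(m_l=2) ≈ 63.43°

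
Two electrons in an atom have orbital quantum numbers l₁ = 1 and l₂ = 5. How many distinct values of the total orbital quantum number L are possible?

L runs from |1 − 5| = 4 to 1 + 5 = 6.
L ∈ {4, 5, 6}.
That is 3 values.

3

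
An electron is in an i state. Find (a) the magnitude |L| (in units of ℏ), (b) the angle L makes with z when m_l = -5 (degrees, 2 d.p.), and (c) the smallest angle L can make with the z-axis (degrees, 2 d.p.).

For an i orbital, l = 6.
|L| = ℏ√(6·7) = √42 ℏ ≈ 6.481ℏ.
For m_l = -5: cos θ = -5/√42, θ ≈ 140.49°.
cos θ_min = 6/√42, so θ_min ≈ 22.21°.

|L| = √42 ℏ ≈ 6.481ℏ; θ(m_l=-5) ≈ 140.49°; θ_min ≈ 22.21°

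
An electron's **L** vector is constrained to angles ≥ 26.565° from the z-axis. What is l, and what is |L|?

cos²θ_min = l/(l+1) = 0.8000.
l = cos²θ/sin²θ ≈ 4.
Then |L| = ℏ√(4·5) = 2√5 ℏ.

l = 4, |L| = 2√5 ℏ ≈ 4.472ℏ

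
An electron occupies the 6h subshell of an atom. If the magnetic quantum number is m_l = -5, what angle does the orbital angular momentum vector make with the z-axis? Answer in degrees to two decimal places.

θ ≈ 155.91°

The 6h subshell has l = 5.
|L| = √(l(l+1)) ℏ = √30 ℏ.
L_z = m_l ℏ = −5ℏ.
cos θ = L_z/|L| = -5/√30, so θ ≈ 155.91°.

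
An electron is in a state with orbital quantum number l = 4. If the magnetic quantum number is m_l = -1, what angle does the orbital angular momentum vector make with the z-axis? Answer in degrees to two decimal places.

θ ≈ 102.92°

|L| = ℏ√(l(l+1)) = 2√5 ℏ.
L_z = m_l ℏ = −1ℏ.
cos θ = L_z/|L| = -1/√20, so θ ≈ 102.92°.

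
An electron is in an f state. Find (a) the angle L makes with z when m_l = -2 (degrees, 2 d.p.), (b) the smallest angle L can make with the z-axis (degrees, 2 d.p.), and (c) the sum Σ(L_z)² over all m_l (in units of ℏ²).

θ(m_l=-2) ≈ 125.26°; θ_min ≈ 30.00°; Σ(L_z)² = 28 ℏ²

An f state has l = 3.
For m_l = -2: cos θ = -2/√12, θ ≈ 125.26°.
cos θ_min = 3/√12, so θ_min ≈ 30.00°.
Σ m_l² = 28, so Σ(L_z)² = 28 ℏ².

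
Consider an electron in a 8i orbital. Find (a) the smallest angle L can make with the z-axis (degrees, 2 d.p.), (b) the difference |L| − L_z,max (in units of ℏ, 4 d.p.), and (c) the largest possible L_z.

8i means n = 8, l = 6.
cos θ_min = 6/√42, so θ_min ≈ 22.21°.
|L| − L_z,max = (√42 − 6)ℏ ≈ 0.4807ℏ.
L_z,max = lℏ = 6ℏ.

θ_min ≈ 22.21°; |L|−L_z,max ≈ 0.4807ℏ; L_z,max = 6ℏ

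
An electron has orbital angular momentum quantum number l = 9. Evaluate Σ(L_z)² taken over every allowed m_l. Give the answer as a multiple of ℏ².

Σ(L_z)² = 570 ℏ²

m_l runs from −9 to 9, i.e. {-9, -8, -7, -6, -5, -4, -3, -2, -1, 0, 1, 2, 3, 4, 5, 6, 7, 8, 9}.
Summing m² from −9 to 9: Σ m_l² = 570.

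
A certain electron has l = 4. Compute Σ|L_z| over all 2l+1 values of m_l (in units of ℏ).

m_l ∈ {-4, -3, -2, -1, 0, 1, 2, 3, 4}.
Σ|m_l| = 2·4(4+1)/2 = 20.

Σ|L_z| = 20 ℏ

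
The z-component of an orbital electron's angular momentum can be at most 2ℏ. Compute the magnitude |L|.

The maximum L_z equals lℏ, giving l = 2.
|L| = ℏ√(l(l+1)) = √6 ℏ.

|L| = √6 ℏ ≈ 2.449ℏ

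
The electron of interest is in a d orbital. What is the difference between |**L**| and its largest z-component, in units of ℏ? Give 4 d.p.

D corresponds to l = 2.
|L| = √6 ℏ ≈ 2.4495ℏ, while L_z,max = lℏ = 2ℏ.
The difference is (√6 − 2)ℏ ≈ 0.4495ℏ.

|L| − L_z,max ≈ 0.4495ℏ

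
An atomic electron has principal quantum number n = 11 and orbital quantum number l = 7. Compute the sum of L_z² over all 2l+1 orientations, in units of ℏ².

Σ(L_z)² = 280 ℏ²

m_l ∈ {-7, -6, -5, -4, -3, -2, -1, 0, 1, 2, 3, 4, 5, 6, 7}.
Σ m_l² = 2·(1 + 4 + 9 + 16 + 25 + 36 + 49) = 280.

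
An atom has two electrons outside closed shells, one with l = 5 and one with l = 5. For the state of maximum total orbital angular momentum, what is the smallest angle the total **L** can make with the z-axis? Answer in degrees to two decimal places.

The total orbital quantum number L ranges from |l₁ − l₂| to l₁ + l₂ in integer steps.
L ∈ {0, 1, 2, 3, 4, 5, 6, 7, 8, 9, 10}.
The maximum is L = 10, with |L_tot| = ℏ√(10·11) = √110 ℏ.
The minimum angle with z is arccos(10/√110) ≈ 17.55°.

θ_min ≈ 17.55°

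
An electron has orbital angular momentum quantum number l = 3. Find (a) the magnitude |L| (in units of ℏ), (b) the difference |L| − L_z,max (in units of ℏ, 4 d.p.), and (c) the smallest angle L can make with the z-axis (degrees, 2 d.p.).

|L| = 2√3 ℏ ≈ 3.464ℏ; |L|−L_z,max ≈ 0.4641ℏ; θ_min ≈ 30.00°

|L| = ℏ√(3·4) = 2√3 ℏ ≈ 3.464ℏ.
|L| − L_z,max = (2√3 − 3)ℏ ≈ 0.4641ℏ.
cos θ_min = 3/√12, so θ_min ≈ 30.00°.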